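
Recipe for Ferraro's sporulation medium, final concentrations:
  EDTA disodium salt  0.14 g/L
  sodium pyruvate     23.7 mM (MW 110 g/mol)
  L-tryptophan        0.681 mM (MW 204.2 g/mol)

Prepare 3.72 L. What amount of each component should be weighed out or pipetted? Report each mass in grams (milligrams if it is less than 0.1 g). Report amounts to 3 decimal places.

Scale factor relative to 1 L: 3.72.
EDTA disodium salt: 0.14 g/L × 3.72 L = 0.521 g
sodium pyruvate: 23.7 mmol/L × 110 g/mol × 3.72 L ÷ 1000 = 9.698 g
L-tryptophan: 0.681 mmol/L × 204.2 g/mol × 3.72 L ÷ 1000 = 0.517 g

EDTA disodium salt 0.521 g; sodium pyruvate 9.698 g; L-tryptophan 0.517 g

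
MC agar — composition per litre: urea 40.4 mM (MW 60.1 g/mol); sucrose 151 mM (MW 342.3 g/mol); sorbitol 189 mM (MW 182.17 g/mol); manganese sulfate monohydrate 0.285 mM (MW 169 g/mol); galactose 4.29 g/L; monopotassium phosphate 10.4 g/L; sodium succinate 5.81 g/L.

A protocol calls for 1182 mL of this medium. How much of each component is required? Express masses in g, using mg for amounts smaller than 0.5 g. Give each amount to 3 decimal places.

Scale factor relative to 1 L: 1.182.
urea: 40.4 mmol/L × 60.1 g/mol × 1.182 L ÷ 1000 = 2.870 g
sucrose: 151 mmol/L × 342.3 g/mol × 1.182 L ÷ 1000 = 61.094 g
sorbitol: 189 mmol/L × 182.17 g/mol × 1.182 L ÷ 1000 = 40.696 g
manganese sulfate monohydrate: 0.285 mmol/L × 169 mg/mmol × 1.182 L = 56.931 mg
galactose: 4.29 g/L × 1.182 L = 5.071 g
monopotassium phosphate: 10.4 g/L × 1.182 L = 12.293 g
sodium succinate: 5.81 g/L × 1.182 L = 6.867 g

urea 2.870 g; sucrose 61.094 g; sorbitol 40.696 g; manganese sulfate monohydrate 56.931 mg; galactose 5.071 g; monopotassium phosphate 12.293 g; sodium succinate 6.867 g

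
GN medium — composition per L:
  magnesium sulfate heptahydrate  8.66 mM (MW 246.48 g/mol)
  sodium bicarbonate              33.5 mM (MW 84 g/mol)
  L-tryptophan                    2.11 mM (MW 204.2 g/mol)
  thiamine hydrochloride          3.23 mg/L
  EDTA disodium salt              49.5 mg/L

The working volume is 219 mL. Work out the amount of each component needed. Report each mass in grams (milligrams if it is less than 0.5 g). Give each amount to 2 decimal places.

Scale factor relative to 1 L: 0.219.
magnesium sulfate heptahydrate: 8.66 mmol/L × 246.48 mg/mmol × 0.219 L = 467.46 mg
sodium bicarbonate: 33.5 mmol/L × 84 g/mol × 0.219 L ÷ 1000 = 0.62 g
L-tryptophan: 2.11 mmol/L × 204.2 mg/mmol × 0.219 L = 94.36 mg
thiamine hydrochloride: 3.23 mg/L × 0.219 L = 0.71 mg
EDTA disodium salt: 49.5 mg/L × 0.219 L = 10.84 mg

magnesium sulfate heptahydrate 467.46 mg; sodium bicarbonate 0.62 g; L-tryptophan 94.36 mg; thiamine hydrochloride 0.71 mg; EDTA disodium salt 10.84 mg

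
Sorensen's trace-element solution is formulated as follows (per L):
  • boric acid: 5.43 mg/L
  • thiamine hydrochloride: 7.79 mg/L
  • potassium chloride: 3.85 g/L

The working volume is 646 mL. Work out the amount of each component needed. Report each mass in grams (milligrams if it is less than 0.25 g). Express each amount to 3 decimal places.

Scale factor relative to 1 L: 0.646.
boric acid: 5.43 mg/L × 0.646 L = 3.508 mg
thiamine hydrochloride: 7.79 mg/L × 0.646 L = 5.032 mg
potassium chloride: 3.85 g/L × 0.646 L = 2.487 g

boric acid 3.508 mg; thiamine hydrochloride 5.032 mg; potassium chloride 2.487 g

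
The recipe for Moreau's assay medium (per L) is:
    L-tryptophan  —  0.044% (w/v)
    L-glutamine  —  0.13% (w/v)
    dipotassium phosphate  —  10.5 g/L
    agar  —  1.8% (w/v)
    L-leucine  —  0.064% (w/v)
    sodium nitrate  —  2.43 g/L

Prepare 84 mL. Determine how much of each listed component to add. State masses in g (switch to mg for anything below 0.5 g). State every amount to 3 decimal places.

L-tryptophan 36.960 mg; L-glutamine 109.200 mg; dipotassium phosphate 0.882 g; agar 1.512 g; L-leucine 53.760 mg; sodium nitrate 204.120 mg

Scale factor relative to 1 L: 0.084.
L-tryptophan: 0.044% w/v = 0.44 g/L → 0.44 × 0.084 L = 0.03696 g = 36.960 mg
L-glutamine: 0.13% w/v = 1.3 g/L → 1.3 × 0.084 L = 0.1092 g = 109.200 mg
dipotassium phosphate: 10.5 g/L × 0.084 L = 0.882 g
agar: 1.8 g per 100 mL × 84 mL ÷ 100 = 1.512 g
L-leucine: 0.064 g per 100 mL × 84 mL ÷ 100 = 0.05376 g = 53.760 mg
sodium nitrate: 2.43 g/L × 0.084 L = 0.20412 g = 204.120 mg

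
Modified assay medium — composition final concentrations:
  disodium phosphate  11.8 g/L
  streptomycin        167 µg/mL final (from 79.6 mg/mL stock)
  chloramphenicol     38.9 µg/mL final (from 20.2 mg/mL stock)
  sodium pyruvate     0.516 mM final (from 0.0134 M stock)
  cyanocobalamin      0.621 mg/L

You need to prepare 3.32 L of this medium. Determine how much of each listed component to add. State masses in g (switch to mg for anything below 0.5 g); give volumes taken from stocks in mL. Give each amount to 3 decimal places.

disodium phosphate 39.176 g; streptomycin 6.965 mL; chloramphenicol 6.393 mL; sodium pyruvate 127.845 mL; cyanocobalamin 2.062 mg

Scale factor relative to 1 L: 3.32.
disodium phosphate: 11.8 g/L × 3.32 L = 39.176 g
streptomycin: dilute stock: 167 µg/mL × 3320 mL ÷ 79600 µg/mL = 6.965 mL
chloramphenicol: dilute stock: 38.9 µg/mL × 3320 mL ÷ 20200 µg/mL = 6.393 mL
sodium pyruvate: C1V1 = C2V2 → 0.516 mM × 3320 mL ÷ 13.4 mM = 127.845 mL
cyanocobalamin: 0.621 mg/L × 3.32 L = 2.062 mg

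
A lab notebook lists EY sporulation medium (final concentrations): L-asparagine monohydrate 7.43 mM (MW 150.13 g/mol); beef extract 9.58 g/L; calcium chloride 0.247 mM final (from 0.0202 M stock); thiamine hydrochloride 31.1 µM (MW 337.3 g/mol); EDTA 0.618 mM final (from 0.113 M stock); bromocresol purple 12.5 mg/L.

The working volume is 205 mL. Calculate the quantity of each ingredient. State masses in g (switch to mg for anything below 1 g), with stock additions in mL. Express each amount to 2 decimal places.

Working volume: 205 mL = 0.205 L.
L-asparagine monohydrate: 7.43 mmol/L × 150.13 mg/mmol × 0.205 L = 228.67 mg
beef extract: 9.58 g/L × 0.205 L = 1.96 g
calcium chloride: C1V1 = C2V2 → 0.247 mM × 205 mL ÷ 20.2 mM = 2.51 mL
thiamine hydrochloride: 31.1 µmol/L × 337.3 g/mol × 0.205 L ÷ 1000 = 2.15 mg
EDTA: dilute stock: 0.618 mM × 205 mL ÷ 113 mM = 1.12 mL
bromocresol purple: 12.5 mg/L × 0.205 L = 2.56 mg

L-asparagine monohydrate 228.67 mg; beef extract 1.96 g; calcium chloride 2.51 mL; thiamine hydrochloride 2.15 mg; EDTA 1.12 mL; bromocresol purple 2.56 mg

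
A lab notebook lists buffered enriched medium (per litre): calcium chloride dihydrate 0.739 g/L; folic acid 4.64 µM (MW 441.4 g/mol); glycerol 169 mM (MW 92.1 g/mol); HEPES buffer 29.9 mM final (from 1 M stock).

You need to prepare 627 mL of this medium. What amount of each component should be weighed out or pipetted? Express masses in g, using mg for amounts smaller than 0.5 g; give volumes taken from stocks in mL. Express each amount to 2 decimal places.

calcium chloride dihydrate 463.35 mg; folic acid 1.28 mg; glycerol 9.76 g; HEPES buffer 18.75 mL

Target volume = 627 mL = 0.627 L.
calcium chloride dihydrate: 0.739 g/L × 0.627 L = 0.463353 g = 463.35 mg
folic acid: 4.64 µmol/L × 441.4 g/mol × 0.627 L ÷ 1000 = 1.28 mg
glycerol: 169 mmol/L × 92.1 g/mol × 0.627 L ÷ 1000 = 9.76 g
HEPES buffer: dilute stock: 29.9 mM × 627 mL ÷ 1000 mM = 18.75 mL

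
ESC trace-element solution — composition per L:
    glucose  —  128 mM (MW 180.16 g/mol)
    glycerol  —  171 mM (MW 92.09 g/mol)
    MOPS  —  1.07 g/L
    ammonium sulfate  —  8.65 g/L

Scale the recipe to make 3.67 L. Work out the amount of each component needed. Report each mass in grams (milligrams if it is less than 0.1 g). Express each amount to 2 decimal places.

glucose 84.63 g; glycerol 57.79 g; MOPS 3.93 g; ammonium sulfate 31.75 g

Scale factor relative to 1 L: 3.67.
glucose: 128 mmol/L × 180.16 g/mol × 3.67 L ÷ 1000 = 84.63 g
glycerol: 171 mmol/L × 92.09 g/mol × 3.67 L ÷ 1000 = 57.79 g
MOPS: 1.07 g/L × 3.67 L = 3.93 g
ammonium sulfate: 8.65 g/L × 3.67 L = 31.75 g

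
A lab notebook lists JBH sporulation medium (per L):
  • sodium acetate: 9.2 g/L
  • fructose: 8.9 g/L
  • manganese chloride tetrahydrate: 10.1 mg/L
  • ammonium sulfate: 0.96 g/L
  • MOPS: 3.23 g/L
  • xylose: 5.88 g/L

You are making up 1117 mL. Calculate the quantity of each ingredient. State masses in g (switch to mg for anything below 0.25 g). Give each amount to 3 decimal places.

Target volume = 1117 mL = 1.117 L.
sodium acetate: 9.2 g/L × 1.117 L = 10.276 g
fructose: 8.9 g/L × 1.117 L = 9.941 g
manganese chloride tetrahydrate: 10.1 mg/L × 1.117 L = 11.282 mg
ammonium sulfate: 0.96 g/L × 1.117 L = 1.072 g
MOPS: 3.23 g/L × 1.117 L = 3.608 g
xylose: 5.88 g/L × 1.117 L = 6.568 g

sodium acetate 10.276 g; fructose 9.941 g; manganese chloride tetrahydrate 11.282 mg; ammonium sulfate 1.072 g; MOPS 3.608 g; xylose 6.568 g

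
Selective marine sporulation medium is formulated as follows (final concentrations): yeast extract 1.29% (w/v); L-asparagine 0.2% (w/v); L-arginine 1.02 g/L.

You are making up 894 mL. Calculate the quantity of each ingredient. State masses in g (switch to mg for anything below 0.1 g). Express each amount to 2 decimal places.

yeast extract 11.53 g; L-asparagine 1.79 g; L-arginine 0.91 g

Scale factor relative to 1 L: 0.894.
yeast extract: 1.29 g per 100 mL × 894 mL ÷ 100 = 11.53 g
L-asparagine: 0.2 g per 100 mL × 894 mL ÷ 100 = 1.79 g
L-arginine: 1.02 g/L × 0.894 L = 0.91 g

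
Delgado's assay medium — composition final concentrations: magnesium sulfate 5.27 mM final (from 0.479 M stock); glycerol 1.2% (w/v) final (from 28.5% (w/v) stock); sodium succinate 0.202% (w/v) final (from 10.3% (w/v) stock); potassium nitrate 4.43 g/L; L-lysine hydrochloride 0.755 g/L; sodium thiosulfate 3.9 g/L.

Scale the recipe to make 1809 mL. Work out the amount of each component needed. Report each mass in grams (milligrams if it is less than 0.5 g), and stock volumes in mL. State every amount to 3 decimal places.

Scale factor relative to 1 L: 1.809.
magnesium sulfate: C1V1 = C2V2 → 5.27 mM × 1809 mL ÷ 479 mM = 19.903 mL
glycerol: dilute stock: 1.2% ÷ 28.5% × 1809 mL = 76.168 mL
sodium succinate: dilute stock: 0.202% ÷ 10.3% × 1809 mL = 35.477 mL
potassium nitrate: 4.43 g/L × 1.809 L = 8.014 g
L-lysine hydrochloride: 0.755 g/L × 1.809 L = 1.366 g
sodium thiosulfate: 3.9 g/L × 1.809 L = 7.055 g

magnesium sulfate 19.903 mL; glycerol 76.168 mL; sodium succinate 35.477 mL; potassium nitrate 8.014 g; L-lysine hydrochloride 1.366 g; sodium thiosulfate 7.055 g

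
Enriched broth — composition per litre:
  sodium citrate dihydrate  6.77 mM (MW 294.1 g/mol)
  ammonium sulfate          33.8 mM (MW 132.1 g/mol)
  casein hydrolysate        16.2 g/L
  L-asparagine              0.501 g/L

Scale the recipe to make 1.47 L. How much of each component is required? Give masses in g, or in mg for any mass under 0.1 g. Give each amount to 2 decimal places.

Scale factor relative to 1 L: 1.47.
sodium citrate dihydrate: 6.77 mmol/L × 294.1 g/mol × 1.47 L ÷ 1000 = 2.93 g
ammonium sulfate: 33.8 mmol/L × 132.1 g/mol × 1.47 L ÷ 1000 = 6.56 g
casein hydrolysate: 16.2 g/L × 1.47 L = 23.81 g
L-asparagine: 0.501 g/L × 1.47 L = 0.74 g

sodium citrate dihydrate 2.93 g; ammonium sulfate 6.56 g; casein hydrolysate 23.81 g; L-asparagine 0.74 g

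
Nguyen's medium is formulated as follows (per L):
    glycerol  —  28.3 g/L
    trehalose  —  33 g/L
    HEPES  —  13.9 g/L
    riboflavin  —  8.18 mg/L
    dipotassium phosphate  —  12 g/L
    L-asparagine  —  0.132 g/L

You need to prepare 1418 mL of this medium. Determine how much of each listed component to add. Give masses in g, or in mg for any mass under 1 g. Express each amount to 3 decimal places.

Scale factor relative to 1 L: 1.418.
glycerol: 28.3 g/L × 1.418 L = 40.129 g
trehalose: 33 g/L × 1.418 L = 46.794 g
HEPES: 13.9 g/L × 1.418 L = 19.710 g
riboflavin: 8.18 mg/L × 1.418 L = 11.599 mg
dipotassium phosphate: 12 g/L × 1.418 L = 17.016 g
L-asparagine: 0.132 g/L × 1.418 L = 0.187176 g = 187.176 mg

glycerol 40.129 g; trehalose 46.794 g; HEPES 19.710 g; riboflavin 11.599 mg; dipotassium phosphate 17.016 g; L-asparagine 187.176 mg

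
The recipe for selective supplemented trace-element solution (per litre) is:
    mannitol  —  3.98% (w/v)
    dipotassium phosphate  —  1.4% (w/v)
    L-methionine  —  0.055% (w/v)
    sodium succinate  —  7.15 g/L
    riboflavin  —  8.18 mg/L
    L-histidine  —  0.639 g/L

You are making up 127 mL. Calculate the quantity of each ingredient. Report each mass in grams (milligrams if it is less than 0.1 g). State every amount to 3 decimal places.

Target volume = 127 mL = 0.127 L.
mannitol: 3.98% w/v = 39.8 g/L → 39.8 × 0.127 L = 5.055 g
dipotassium phosphate: 1.4% w/v = 14 g/L → 14 × 0.127 L = 1.778 g
L-methionine: 0.055 g per 100 mL × 127 mL ÷ 100 = 0.06985 g = 69.850 mg
sodium succinate: 7.15 g/L × 0.127 L = 0.908 g
riboflavin: 8.18 mg/L × 0.127 L = 1.039 mg
L-histidine: 0.639 g/L × 0.127 L = 0.081153 g = 81.153 mg

mannitol 5.055 g; dipotassium phosphate 1.778 g; L-methionine 69.850 mg; sodium succinate 0.908 g; riboflavin 1.039 mg; L-histidine 81.153 mg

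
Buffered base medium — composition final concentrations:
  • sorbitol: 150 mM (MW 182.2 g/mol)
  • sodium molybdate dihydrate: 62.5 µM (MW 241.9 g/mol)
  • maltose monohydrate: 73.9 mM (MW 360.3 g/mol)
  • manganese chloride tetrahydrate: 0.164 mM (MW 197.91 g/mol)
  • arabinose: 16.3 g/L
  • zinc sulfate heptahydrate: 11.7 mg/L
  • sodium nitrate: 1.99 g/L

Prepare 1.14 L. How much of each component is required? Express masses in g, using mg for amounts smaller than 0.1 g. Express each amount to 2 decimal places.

Working volume: 1.14 L.
sorbitol: 150 mmol/L × 182.2 g/mol × 1.14 L ÷ 1000 = 31.16 g
sodium molybdate dihydrate: 62.5 µmol/L × 241.9 g/mol × 1.14 L ÷ 1000 = 17.24 mg
maltose monohydrate: 73.9 mmol/L × 360.3 g/mol × 1.14 L ÷ 1000 = 30.35 g
manganese chloride tetrahydrate: 0.164 mmol/L × 197.91 mg/mmol × 1.14 L = 37.00 mg
arabinose: 16.3 g/L × 1.14 L = 18.58 g
zinc sulfate heptahydrate: 11.7 mg/L × 1.14 L = 13.34 mg
sodium nitrate: 1.99 g/L × 1.14 L = 2.27 g

sorbitol 31.16 g; sodium molybdate dihydrate 17.24 mg; maltose monohydrate 30.35 g; manganese chloride tetrahydrate 37.00 mg; arabinose 18.58 g; zinc sulfate heptahydrate 13.34 mg; sodium nitrate 2.27 g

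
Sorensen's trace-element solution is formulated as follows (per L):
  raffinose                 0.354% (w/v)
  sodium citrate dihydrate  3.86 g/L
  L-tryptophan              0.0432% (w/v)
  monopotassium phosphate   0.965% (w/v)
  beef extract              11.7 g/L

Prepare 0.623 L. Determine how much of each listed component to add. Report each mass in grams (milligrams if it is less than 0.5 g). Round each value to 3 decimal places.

Scale factor relative to 1 L: 0.623.
raffinose: 0.354% w/v = 3.54 g/L → 3.54 × 0.623 L = 2.205 g
sodium citrate dihydrate: 3.86 g/L × 0.623 L = 2.405 g
L-tryptophan: 0.0432 g per 100 mL × 623 mL ÷ 100 = 0.269136 g = 269.136 mg
monopotassium phosphate: 0.965% w/v = 9.65 g/L → 9.65 × 0.623 L = 6.012 g
beef extract: 11.7 g/L × 0.623 L = 7.289 g

raffinose 2.205 g; sodium citrate dihydrate 2.405 g; L-tryptophan 269.136 mg; monopotassium phosphate 6.012 g; beef extract 7.289 g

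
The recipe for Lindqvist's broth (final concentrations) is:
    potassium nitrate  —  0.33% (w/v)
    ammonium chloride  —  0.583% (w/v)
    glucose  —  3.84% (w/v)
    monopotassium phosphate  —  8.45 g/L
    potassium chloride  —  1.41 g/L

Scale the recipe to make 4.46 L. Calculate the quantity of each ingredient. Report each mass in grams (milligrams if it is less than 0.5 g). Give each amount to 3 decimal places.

potassium nitrate 14.718 g; ammonium chloride 26.002 g; glucose 171.264 g; monopotassium phosphate 37.687 g; potassium chloride 6.289 g

Scale factor relative to 1 L: 4.46.
potassium nitrate: 0.33 g per 100 mL × 4460 mL ÷ 100 = 14.718 g
ammonium chloride: 0.583 g per 100 mL × 4460 mL ÷ 100 = 26.002 g
glucose: 3.84% w/v = 38.4 g/L → 38.4 × 4.46 L = 171.264 g
monopotassium phosphate: 8.45 g/L × 4.46 L = 37.687 g
potassium chloride: 1.41 g/L × 4.46 L = 6.289 g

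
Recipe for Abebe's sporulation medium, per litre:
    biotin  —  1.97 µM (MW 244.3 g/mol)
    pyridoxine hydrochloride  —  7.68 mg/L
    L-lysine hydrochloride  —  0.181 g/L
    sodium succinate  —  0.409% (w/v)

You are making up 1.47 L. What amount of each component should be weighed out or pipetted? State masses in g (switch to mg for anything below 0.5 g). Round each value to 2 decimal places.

biotin 0.71 mg; pyridoxine hydrochloride 11.29 mg; L-lysine hydrochloride 266.07 mg; sodium succinate 6.01 g

Working volume: 1.47 L.
biotin: 1.97 µmol/L × 244.3 g/mol × 1.47 L ÷ 1000 = 0.71 mg
pyridoxine hydrochloride: 7.68 mg/L × 1.47 L = 11.29 mg
L-lysine hydrochloride: 0.181 g/L × 1.47 L = 0.26607 g = 266.07 mg
sodium succinate: 0.409% w/v = 4.09 g/L → 4.09 × 1.47 L = 6.01 g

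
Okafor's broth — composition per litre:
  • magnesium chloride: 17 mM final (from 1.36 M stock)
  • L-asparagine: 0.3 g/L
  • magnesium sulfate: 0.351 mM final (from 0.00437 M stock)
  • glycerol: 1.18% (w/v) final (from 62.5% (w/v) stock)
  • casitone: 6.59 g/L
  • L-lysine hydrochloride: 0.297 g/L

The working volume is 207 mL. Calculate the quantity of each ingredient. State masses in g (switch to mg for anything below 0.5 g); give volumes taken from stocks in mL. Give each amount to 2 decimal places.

magnesium chloride 2.59 mL; L-asparagine 62.10 mg; magnesium sulfate 16.63 mL; glycerol 3.91 mL; casitone 1.36 g; L-lysine hydrochloride 61.48 mg

Scale factor relative to 1 L: 0.207.
magnesium chloride: C1V1 = C2V2 → 17 mM × 207 mL ÷ 1360 mM = 2.59 mL
L-asparagine: 0.3 g/L × 0.207 L = 0.0621 g = 62.10 mg
magnesium sulfate: dilute stock: 0.351 mM × 207 mL ÷ 4.37 mM = 16.63 mL
glycerol: dilute stock: 1.18% ÷ 62.5% × 207 mL = 3.91 mL
casitone: 6.59 g/L × 0.207 L = 1.36 g
L-lysine hydrochloride: 0.297 g/L × 0.207 L = 0.061479 g = 61.48 mg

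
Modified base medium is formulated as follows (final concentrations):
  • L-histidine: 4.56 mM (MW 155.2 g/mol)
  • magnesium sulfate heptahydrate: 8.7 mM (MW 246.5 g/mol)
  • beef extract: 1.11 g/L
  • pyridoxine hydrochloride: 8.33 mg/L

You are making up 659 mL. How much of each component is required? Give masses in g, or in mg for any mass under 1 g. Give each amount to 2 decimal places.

Target volume = 659 mL = 0.659 L.
L-histidine: 4.56 mmol/L × 155.2 mg/mmol × 0.659 L = 466.38 mg
magnesium sulfate heptahydrate: 8.7 mmol/L × 246.5 g/mol × 0.659 L ÷ 1000 = 1.41 g
beef extract: 1.11 g/L × 0.659 L = 0.73149 g = 731.49 mg
pyridoxine hydrochloride: 8.33 mg/L × 0.659 L = 5.49 mg

L-histidine 466.38 mg; magnesium sulfate heptahydrate 1.41 g; beef extract 731.49 mg; pyridoxine hydrochloride 5.49 mg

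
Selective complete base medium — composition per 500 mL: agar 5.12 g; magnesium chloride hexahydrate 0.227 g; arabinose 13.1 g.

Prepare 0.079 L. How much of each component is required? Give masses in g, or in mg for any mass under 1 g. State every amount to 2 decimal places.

agar 808.96 mg; magnesium chloride hexahydrate 35.87 mg; arabinose 2.07 g

Ratio of target to recipe volume: 79 / 500 = 0.158.
agar: 5.12 g × (79 mL / 500 mL) = 0.80896 g = 808.96 mg
magnesium chloride hexahydrate: 0.227 g × (79 mL / 500 mL) = 0.035866 g = 35.87 mg
arabinose: 13.1 g × (79 mL / 500 mL) = 2.07 g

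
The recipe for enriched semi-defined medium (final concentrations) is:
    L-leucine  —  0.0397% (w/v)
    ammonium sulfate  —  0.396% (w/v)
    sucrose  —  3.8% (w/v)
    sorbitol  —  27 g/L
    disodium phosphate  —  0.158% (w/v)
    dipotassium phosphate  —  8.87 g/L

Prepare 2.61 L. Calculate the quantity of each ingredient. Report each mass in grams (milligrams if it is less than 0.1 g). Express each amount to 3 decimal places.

Working volume: 2.61 L.
L-leucine: 0.0397% w/v = 0.397 g/L → 0.397 × 2.61 L = 1.036 g
ammonium sulfate: 0.396 g per 100 mL × 2610 mL ÷ 100 = 10.336 g
sucrose: 3.8 g per 100 mL × 2610 mL ÷ 100 = 99.180 g
sorbitol: 27 g/L × 2.61 L = 70.470 g
disodium phosphate: 0.158 g per 100 mL × 2610 mL ÷ 100 = 4.124 g
dipotassium phosphate: 8.87 g/L × 2.61 L = 23.151 g

L-leucine 1.036 g; ammonium sulfate 10.336 g; sucrose 99.180 g; sorbitol 70.470 g; disodium phosphate 4.124 g; dipotassium phosphate 23.151 g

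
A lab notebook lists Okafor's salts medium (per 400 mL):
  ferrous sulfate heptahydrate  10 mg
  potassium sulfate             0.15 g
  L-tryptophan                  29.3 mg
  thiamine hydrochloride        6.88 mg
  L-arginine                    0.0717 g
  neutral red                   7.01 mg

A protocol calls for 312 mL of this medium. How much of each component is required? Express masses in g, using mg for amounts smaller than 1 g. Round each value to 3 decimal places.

Scale factor = 312 mL / 400 mL = 0.78.
ferrous sulfate heptahydrate: 10 mg × (312 mL / 400 mL) = 7.800 mg
potassium sulfate: 0.15 g × (312 mL / 400 mL) = 0.117 g = 117.000 mg
L-tryptophan: 29.3 mg × (312 mL / 400 mL) = 22.854 mg
thiamine hydrochloride: 6.88 mg × (312 mL / 400 mL) = 5.366 mg
L-arginine: 0.0717 g × (312 mL / 400 mL) = 0.055926 g = 55.926 mg
neutral red: 7.01 mg × (312 mL / 400 mL) = 5.468 mg

ferrous sulfate heptahydrate 7.800 mg; potassium sulfate 117.000 mg; L-tryptophan 22.854 mg; thiamine hydrochloride 5.366 mg; L-arginine 55.926 mg; neutral red 5.468 mg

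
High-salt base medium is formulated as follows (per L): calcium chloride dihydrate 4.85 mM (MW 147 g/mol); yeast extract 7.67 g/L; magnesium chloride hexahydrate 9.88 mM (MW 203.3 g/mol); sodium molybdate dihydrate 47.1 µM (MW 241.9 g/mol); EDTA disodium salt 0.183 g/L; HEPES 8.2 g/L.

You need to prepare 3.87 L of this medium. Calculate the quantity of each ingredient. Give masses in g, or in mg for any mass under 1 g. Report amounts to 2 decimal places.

calcium chloride dihydrate 2.76 g; yeast extract 29.68 g; magnesium chloride hexahydrate 7.77 g; sodium molybdate dihydrate 44.09 mg; EDTA disodium salt 708.21 mg; HEPES 31.73 g

Working volume: 3.87 L.
calcium chloride dihydrate: 4.85 mmol/L × 147 g/mol × 3.87 L ÷ 1000 = 2.76 g
yeast extract: 7.67 g/L × 3.87 L = 29.68 g
magnesium chloride hexahydrate: 9.88 mmol/L × 203.3 g/mol × 3.87 L ÷ 1000 = 7.77 g
sodium molybdate dihydrate: 47.1 µmol/L × 241.9 g/mol × 3.87 L ÷ 1000 = 44.09 mg
EDTA disodium salt: 0.183 g/L × 3.87 L = 0.70821 g = 708.21 mg
HEPES: 8.2 g/L × 3.87 L = 31.73 g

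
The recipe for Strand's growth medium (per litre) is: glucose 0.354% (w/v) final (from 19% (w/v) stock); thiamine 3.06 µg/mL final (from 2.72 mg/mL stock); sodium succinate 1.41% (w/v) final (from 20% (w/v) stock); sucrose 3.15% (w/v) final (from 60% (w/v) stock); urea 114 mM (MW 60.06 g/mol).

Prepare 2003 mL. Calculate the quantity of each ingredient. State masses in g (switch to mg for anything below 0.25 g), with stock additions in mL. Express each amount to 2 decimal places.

glucose 37.32 mL; thiamine 2.25 mL; sodium succinate 141.21 mL; sucrose 105.16 mL; urea 13.71 g

Working volume: 2003 mL = 2.003 L.
glucose: dilute stock: 0.354% ÷ 19% × 2003 mL = 37.32 mL
thiamine: dilute stock: 3.06 µg/mL × 2003 mL ÷ 2720 µg/mL = 2.25 mL
sodium succinate: dilute stock: 1.41% ÷ 20% × 2003 mL = 141.21 mL
sucrose: dilute stock: 3.15% ÷ 60% × 2003 mL = 105.16 mL
urea: 114 mmol/L × 60.06 g/mol × 2.003 L ÷ 1000 = 13.71 g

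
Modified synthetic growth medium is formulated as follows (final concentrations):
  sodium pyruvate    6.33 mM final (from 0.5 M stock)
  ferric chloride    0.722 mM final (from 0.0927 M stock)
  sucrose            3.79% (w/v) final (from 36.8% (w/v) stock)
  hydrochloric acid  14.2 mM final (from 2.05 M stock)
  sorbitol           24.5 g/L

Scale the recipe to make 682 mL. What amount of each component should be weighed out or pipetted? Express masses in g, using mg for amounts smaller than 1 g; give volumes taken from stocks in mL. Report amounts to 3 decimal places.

sodium pyruvate 8.634 mL; ferric chloride 5.312 mL; sucrose 70.239 mL; hydrochloric acid 4.724 mL; sorbitol 16.709 g

Target volume = 682 mL = 0.682 L.
sodium pyruvate: dilute stock: 6.33 mM × 682 mL ÷ 500 mM = 8.634 mL
ferric chloride: dilute stock: 0.722 mM × 682 mL ÷ 92.7 mM = 5.312 mL
sucrose: V = C2·V2/C1 = 3.79% ÷ 36.8% × 682 mL = 70.239 mL
hydrochloric acid: dilute stock: 14.2 mM × 682 mL ÷ 2050 mM = 4.724 mL
sorbitol: 24.5 g/L × 0.682 L = 16.709 g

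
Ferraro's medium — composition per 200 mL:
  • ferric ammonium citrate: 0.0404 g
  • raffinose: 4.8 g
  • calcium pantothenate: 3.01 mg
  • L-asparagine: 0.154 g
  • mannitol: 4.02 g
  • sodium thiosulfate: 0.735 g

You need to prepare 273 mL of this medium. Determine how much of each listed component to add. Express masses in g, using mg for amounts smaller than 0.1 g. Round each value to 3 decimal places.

Ratio of target to recipe volume: 273 / 200 = 1.365.
ferric ammonium citrate: 0.0404 g × (273 mL / 200 mL) = 0.055146 g = 55.146 mg
raffinose: 4.8 g × (273 mL / 200 mL) = 6.552 g
calcium pantothenate: 3.01 mg × (273 mL / 200 mL) = 4.109 mg
L-asparagine: 0.154 g × (273 mL / 200 mL) = 0.210 g
mannitol: 4.02 g × (273 mL / 200 mL) = 5.487 g
sodium thiosulfate: 0.735 g × (273 mL / 200 mL) = 1.003 g

ferric ammonium citrate 55.146 mg; raffinose 6.552 g; calcium pantothenate 4.109 mg; L-asparagine 0.210 g; mannitol 5.487 g; sodium thiosulfate 1.003 g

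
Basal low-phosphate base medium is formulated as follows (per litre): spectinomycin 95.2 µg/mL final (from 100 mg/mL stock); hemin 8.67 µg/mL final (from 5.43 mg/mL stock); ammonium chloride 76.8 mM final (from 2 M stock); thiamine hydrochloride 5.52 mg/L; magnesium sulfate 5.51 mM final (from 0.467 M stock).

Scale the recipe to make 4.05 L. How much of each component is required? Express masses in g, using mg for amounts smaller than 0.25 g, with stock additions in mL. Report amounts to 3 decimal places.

Scale factor relative to 1 L: 4.05.
spectinomycin: C1V1 = C2V2 → 95.2 µg/mL × 4050 mL ÷ 100000 µg/mL = 3.856 mL
hemin: dilute stock: 8.67 µg/mL × 4050 mL ÷ 5430 µg/mL = 6.467 mL
ammonium chloride: dilute stock: 76.8 mM × 4050 mL ÷ 2000 mM = 155.520 mL
thiamine hydrochloride: 5.52 mg/L × 4.05 L = 22.356 mg
magnesium sulfate: C1V1 = C2V2 → 5.51 mM × 4050 mL ÷ 467 mM = 47.785 mL

spectinomycin 3.856 mL; hemin 6.467 mL; ammonium chloride 155.520 mL; thiamine hydrochloride 22.356 mg; magnesium sulfate 47.785 mL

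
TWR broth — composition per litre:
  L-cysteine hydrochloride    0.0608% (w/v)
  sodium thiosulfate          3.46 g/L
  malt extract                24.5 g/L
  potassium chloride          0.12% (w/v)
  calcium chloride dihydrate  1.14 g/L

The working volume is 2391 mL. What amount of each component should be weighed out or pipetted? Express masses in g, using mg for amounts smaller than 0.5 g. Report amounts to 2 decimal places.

Scale factor relative to 1 L: 2.391.
L-cysteine hydrochloride: 0.0608 g per 100 mL × 2391 mL ÷ 100 = 1.45 g
sodium thiosulfate: 3.46 g/L × 2.391 L = 8.27 g
malt extract: 24.5 g/L × 2.391 L = 58.58 g
potassium chloride: 0.12% w/v = 1.2 g/L → 1.2 × 2.391 L = 2.87 g
calcium chloride dihydrate: 1.14 g/L × 2.391 L = 2.73 g

L-cysteine hydrochloride 1.45 g; sodium thiosulfate 8.27 g; malt extract 58.58 g; potassium chloride 2.87 g; calcium chloride dihydrate 2.73 g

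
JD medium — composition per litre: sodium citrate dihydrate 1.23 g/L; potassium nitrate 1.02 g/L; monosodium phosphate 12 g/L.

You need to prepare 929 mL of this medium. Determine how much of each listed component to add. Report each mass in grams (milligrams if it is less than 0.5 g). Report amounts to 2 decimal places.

sodium citrate dihydrate 1.14 g; potassium nitrate 0.95 g; monosodium phosphate 11.15 g

Working volume: 929 mL = 0.929 L.
sodium citrate dihydrate: 1.23 g/L × 0.929 L = 1.14 g
potassium nitrate: 1.02 g/L × 0.929 L = 0.95 g
monosodium phosphate: 12 g/L × 0.929 L = 11.15 g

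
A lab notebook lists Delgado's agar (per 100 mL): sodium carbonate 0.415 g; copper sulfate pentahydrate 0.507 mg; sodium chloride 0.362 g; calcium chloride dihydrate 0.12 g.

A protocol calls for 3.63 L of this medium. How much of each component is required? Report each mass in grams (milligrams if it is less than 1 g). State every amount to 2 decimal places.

sodium carbonate 15.06 g; copper sulfate pentahydrate 18.40 mg; sodium chloride 13.14 g; calcium chloride dihydrate 4.36 g

Ratio of target to recipe volume: 3630 / 100 = 36.3.
sodium carbonate: 0.415 g × (3630 mL / 100 mL) = 15.06 g
copper sulfate pentahydrate: 0.507 mg × (3630 mL / 100 mL) = 18.40 mg
sodium chloride: 0.362 g × (3630 mL / 100 mL) = 13.14 g
calcium chloride dihydrate: 0.12 g × (3630 mL / 100 mL) = 4.36 g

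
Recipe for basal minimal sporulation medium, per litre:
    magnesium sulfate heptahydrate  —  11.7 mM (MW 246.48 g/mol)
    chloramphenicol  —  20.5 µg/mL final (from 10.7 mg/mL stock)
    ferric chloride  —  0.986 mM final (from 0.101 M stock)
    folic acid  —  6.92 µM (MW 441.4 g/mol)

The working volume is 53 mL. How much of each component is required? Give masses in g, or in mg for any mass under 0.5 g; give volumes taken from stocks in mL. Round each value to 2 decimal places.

magnesium sulfate heptahydrate 152.84 mg; chloramphenicol 0.10 mL; ferric chloride 0.52 mL; folic acid 0.16 mg

Working volume: 53 mL = 0.053 L.
magnesium sulfate heptahydrate: 11.7 mmol/L × 246.48 mg/mmol × 0.053 L = 152.84 mg
chloramphenicol: V = C2·V2/C1 = 20.5 µg/mL × 53 mL ÷ 10700 µg/mL = 0.10 mL
ferric chloride: V = C2·V2/C1 = 0.986 mM × 53 mL ÷ 101 mM = 0.52 mL
folic acid: 6.92 µmol/L × 441.4 g/mol × 0.053 L ÷ 1000 = 0.16 mg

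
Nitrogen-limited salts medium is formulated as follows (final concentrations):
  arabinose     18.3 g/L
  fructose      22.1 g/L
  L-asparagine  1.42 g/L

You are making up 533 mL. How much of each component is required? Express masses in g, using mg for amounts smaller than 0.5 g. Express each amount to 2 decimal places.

arabinose 9.75 g; fructose 11.78 g; L-asparagine 0.76 g

Scale factor relative to 1 L: 0.533.
arabinose: 18.3 g/L × 0.533 L = 9.75 g
fructose: 22.1 g/L × 0.533 L = 11.78 g
L-asparagine: 1.42 g/L × 0.533 L = 0.76 g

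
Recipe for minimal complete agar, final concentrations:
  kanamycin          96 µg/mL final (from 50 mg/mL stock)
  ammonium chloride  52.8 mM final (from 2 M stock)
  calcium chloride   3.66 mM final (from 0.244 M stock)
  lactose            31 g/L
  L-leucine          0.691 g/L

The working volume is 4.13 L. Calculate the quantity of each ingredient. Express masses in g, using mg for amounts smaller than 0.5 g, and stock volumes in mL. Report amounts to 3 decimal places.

Scale factor relative to 1 L: 4.13.
kanamycin: V = C2·V2/C1 = 96 µg/mL × 4130 mL ÷ 50000 µg/mL = 7.930 mL
ammonium chloride: V = C2·V2/C1 = 52.8 mM × 4130 mL ÷ 2000 mM = 109.032 mL
calcium chloride: C1V1 = C2V2 → 3.66 mM × 4130 mL ÷ 244 mM = 61.950 mL
lactose: 31 g/L × 4.13 L = 128.030 g
L-leucine: 0.691 g/L × 4.13 L = 2.854 g

kanamycin 7.930 mL; ammonium chloride 109.032 mL; calcium chloride 61.950 mL; lactose 128.030 g; L-leucine 2.854 g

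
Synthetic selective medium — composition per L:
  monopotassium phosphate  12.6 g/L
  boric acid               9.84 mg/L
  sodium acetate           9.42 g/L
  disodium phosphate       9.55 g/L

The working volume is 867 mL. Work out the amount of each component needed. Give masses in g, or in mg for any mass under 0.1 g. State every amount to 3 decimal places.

monopotassium phosphate 10.924 g; boric acid 8.531 mg; sodium acetate 8.167 g; disodium phosphate 8.280 g

Scale factor relative to 1 L: 0.867.
monopotassium phosphate: 12.6 g/L × 0.867 L = 10.924 g
boric acid: 9.84 mg/L × 0.867 L = 8.531 mg
sodium acetate: 9.42 g/L × 0.867 L = 8.167 g
disodium phosphate: 9.55 g/L × 0.867 L = 8.280 g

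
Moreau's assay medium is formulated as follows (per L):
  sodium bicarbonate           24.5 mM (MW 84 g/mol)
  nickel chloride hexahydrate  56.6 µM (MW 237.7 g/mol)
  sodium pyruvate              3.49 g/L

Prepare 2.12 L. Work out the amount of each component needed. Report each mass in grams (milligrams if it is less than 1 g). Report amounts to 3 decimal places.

Scale factor relative to 1 L: 2.12.
sodium bicarbonate: 24.5 mmol/L × 84 g/mol × 2.12 L ÷ 1000 = 4.363 g
nickel chloride hexahydrate: 56.6 µmol/L × 237.7 g/mol × 2.12 L ÷ 1000 = 28.522 mg
sodium pyruvate: 3.49 g/L × 2.12 L = 7.399 g

sodium bicarbonate 4.363 g; nickel chloride hexahydrate 28.522 mg; sodium pyruvate 7.399 g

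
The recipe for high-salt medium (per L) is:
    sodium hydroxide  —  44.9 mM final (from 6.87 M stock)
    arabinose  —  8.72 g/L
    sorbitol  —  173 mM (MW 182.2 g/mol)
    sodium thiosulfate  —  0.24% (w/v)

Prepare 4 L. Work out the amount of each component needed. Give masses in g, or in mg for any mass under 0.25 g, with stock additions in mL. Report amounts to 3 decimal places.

Scale factor relative to 1 L: 4.
sodium hydroxide: dilute stock: 44.9 mM × 4000 mL ÷ 6870 mM = 26.143 mL
arabinose: 8.72 g/L × 4 L = 34.880 g
sorbitol: 173 mmol/L × 182.2 g/mol × 4 L ÷ 1000 = 126.082 g
sodium thiosulfate: 0.24% w/v = 2.4 g/L → 2.4 × 4 L = 9.600 g

sodium hydroxide 26.143 mL; arabinose 34.880 g; sorbitol 126.082 g; sodium thiosulfate 9.600 g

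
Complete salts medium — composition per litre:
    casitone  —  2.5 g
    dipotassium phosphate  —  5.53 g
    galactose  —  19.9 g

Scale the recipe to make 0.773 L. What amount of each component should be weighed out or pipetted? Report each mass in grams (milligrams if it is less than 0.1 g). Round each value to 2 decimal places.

Scale factor = 773 mL / 1000 mL = 0.773.
casitone: 2.5 g × (773 mL / 1000 mL) = 1.93 g
dipotassium phosphate: 5.53 g × (773 mL / 1000 mL) = 4.27 g
galactose: 19.9 g × (773 mL / 1000 mL) = 15.38 g

casitone 1.93 g; dipotassium phosphate 4.27 g; galactose 15.38 g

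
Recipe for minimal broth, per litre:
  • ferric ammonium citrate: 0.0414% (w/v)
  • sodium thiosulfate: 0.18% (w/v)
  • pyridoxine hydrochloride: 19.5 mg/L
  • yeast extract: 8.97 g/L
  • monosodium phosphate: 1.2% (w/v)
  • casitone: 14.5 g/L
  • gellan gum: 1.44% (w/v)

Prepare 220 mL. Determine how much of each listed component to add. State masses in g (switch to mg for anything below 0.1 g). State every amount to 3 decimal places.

ferric ammonium citrate 91.080 mg; sodium thiosulfate 0.396 g; pyridoxine hydrochloride 4.290 mg; yeast extract 1.973 g; monosodium phosphate 2.640 g; casitone 3.190 g; gellan gum 3.168 g

Working volume: 220 mL = 0.22 L.
ferric ammonium citrate: 0.0414% w/v = 0.414 g/L → 0.414 × 0.22 L = 0.09108 g = 91.080 mg
sodium thiosulfate: 0.18% w/v = 1.8 g/L → 1.8 × 0.22 L = 0.396 g
pyridoxine hydrochloride: 19.5 mg/L × 0.22 L = 4.290 mg
yeast extract: 8.97 g/L × 0.22 L = 1.973 g
monosodium phosphate: 1.2% w/v = 12 g/L → 12 × 0.22 L = 2.640 g
casitone: 14.5 g/L × 0.22 L = 3.190 g
gellan gum: 1.44 g per 100 mL × 220 mL ÷ 100 = 3.168 g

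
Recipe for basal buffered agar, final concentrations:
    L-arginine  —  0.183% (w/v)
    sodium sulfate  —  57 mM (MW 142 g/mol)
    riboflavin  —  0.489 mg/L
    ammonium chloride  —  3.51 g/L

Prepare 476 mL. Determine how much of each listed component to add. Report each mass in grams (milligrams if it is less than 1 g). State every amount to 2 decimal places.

Target volume = 476 mL = 0.476 L.
L-arginine: 0.183 g per 100 mL × 476 mL ÷ 100 = 0.87108 g = 871.08 mg
sodium sulfate: 57 mmol/L × 142 g/mol × 0.476 L ÷ 1000 = 3.85 g
riboflavin: 0.489 mg/L × 0.476 L = 0.23 mg
ammonium chloride: 3.51 g/L × 0.476 L = 1.67 g

L-arginine 871.08 mg; sodium sulfate 3.85 g; riboflavin 0.23 mg; ammonium chloride 1.67 g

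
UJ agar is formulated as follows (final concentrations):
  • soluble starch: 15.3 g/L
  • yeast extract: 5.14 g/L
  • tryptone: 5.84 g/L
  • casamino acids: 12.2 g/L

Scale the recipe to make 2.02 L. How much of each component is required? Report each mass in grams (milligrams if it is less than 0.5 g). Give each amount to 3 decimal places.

soluble starch 30.906 g; yeast extract 10.383 g; tryptone 11.797 g; casamino acids 24.644 g

Scale factor relative to 1 L: 2.02.
soluble starch: 15.3 g/L × 2.02 L = 30.906 g
yeast extract: 5.14 g/L × 2.02 L = 10.383 g
tryptone: 5.84 g/L × 2.02 L = 11.797 g
casamino acids: 12.2 g/L × 2.02 L = 24.644 g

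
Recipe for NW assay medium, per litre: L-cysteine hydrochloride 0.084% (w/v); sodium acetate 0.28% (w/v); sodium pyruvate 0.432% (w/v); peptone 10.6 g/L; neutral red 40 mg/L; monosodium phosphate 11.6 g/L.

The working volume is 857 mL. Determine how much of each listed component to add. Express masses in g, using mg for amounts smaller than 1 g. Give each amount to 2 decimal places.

Target volume = 857 mL = 0.857 L.
L-cysteine hydrochloride: 0.084 g per 100 mL × 857 mL ÷ 100 = 0.71988 g = 719.88 mg
sodium acetate: 0.28 g per 100 mL × 857 mL ÷ 100 = 2.40 g
sodium pyruvate: 0.432 g per 100 mL × 857 mL ÷ 100 = 3.70 g
peptone: 10.6 g/L × 0.857 L = 9.08 g
neutral red: 40 mg/L × 0.857 L = 34.28 mg
monosodium phosphate: 11.6 g/L × 0.857 L = 9.94 g

L-cysteine hydrochloride 719.88 mg; sodium acetate 2.40 g; sodium pyruvate 3.70 g; peptone 9.08 g; neutral red 34.28 mg; monosodium phosphate 9.94 g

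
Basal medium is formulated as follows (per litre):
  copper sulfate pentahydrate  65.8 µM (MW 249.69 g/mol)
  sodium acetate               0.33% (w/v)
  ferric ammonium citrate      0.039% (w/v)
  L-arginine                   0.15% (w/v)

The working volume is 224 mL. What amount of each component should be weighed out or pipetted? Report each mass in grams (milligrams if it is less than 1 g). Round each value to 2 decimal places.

Working volume: 224 mL = 0.224 L.
copper sulfate pentahydrate: 65.8 µmol/L × 249.69 g/mol × 0.224 L ÷ 1000 = 3.68 mg
sodium acetate: 0.33% w/v = 3.3 g/L → 3.3 × 0.224 L = 0.7392 g = 739.20 mg
ferric ammonium citrate: 0.039% w/v = 0.39 g/L → 0.39 × 0.224 L = 0.08736 g = 87.36 mg
L-arginine: 0.15 g per 100 mL × 224 mL ÷ 100 = 0.336 g = 336.00 mg

copper sulfate pentahydrate 3.68 mg; sodium acetate 739.20 mg; ferric ammonium citrate 87.36 mg; L-arginine 336.00 mg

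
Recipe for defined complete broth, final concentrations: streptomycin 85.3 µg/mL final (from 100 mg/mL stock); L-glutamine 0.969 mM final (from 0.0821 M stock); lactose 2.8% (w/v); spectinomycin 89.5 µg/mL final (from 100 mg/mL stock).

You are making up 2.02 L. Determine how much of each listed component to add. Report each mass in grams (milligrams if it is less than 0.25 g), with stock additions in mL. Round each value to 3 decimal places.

streptomycin 1.723 mL; L-glutamine 23.841 mL; lactose 56.560 g; spectinomycin 1.808 mL

Working volume: 2.02 L.
streptomycin: dilute stock: 85.3 µg/mL × 2020 mL ÷ 100000 µg/mL = 1.723 mL
L-glutamine: C1V1 = C2V2 → 0.969 mM × 2020 mL ÷ 82.1 mM = 23.841 mL
lactose: 2.8% w/v = 28 g/L → 28 × 2.02 L = 56.560 g
spectinomycin: C1V1 = C2V2 → 89.5 µg/mL × 2020 mL ÷ 100000 µg/mL = 1.808 mL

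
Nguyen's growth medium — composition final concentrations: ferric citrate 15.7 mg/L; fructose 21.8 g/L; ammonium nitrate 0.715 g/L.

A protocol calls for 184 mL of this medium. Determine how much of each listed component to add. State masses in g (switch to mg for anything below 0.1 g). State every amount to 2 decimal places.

ferric citrate 2.89 mg; fructose 4.01 g; ammonium nitrate 0.13 g

Scale factor relative to 1 L: 0.184.
ferric citrate: 15.7 mg/L × 0.184 L = 2.89 mg
fructose: 21.8 g/L × 0.184 L = 4.01 g
ammonium nitrate: 0.715 g/L × 0.184 L = 0.13 g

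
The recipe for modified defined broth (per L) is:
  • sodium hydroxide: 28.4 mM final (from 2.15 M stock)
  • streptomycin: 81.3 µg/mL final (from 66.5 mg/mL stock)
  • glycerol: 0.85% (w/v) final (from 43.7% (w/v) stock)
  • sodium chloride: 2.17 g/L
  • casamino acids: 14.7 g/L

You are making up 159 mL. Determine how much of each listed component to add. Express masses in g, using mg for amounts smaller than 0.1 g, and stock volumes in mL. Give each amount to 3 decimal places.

Target volume = 159 mL = 0.159 L.
sodium hydroxide: dilute stock: 28.4 mM × 159 mL ÷ 2150 mM = 2.100 mL
streptomycin: dilute stock: 81.3 µg/mL × 159 mL ÷ 66500 µg/mL = 0.194 mL
glycerol: V = C2·V2/C1 = 0.85% ÷ 43.7% × 159 mL = 3.093 mL
sodium chloride: 2.17 g/L × 0.159 L = 0.345 g
casamino acids: 14.7 g/L × 0.159 L = 2.337 g

sodium hydroxide 2.100 mL; streptomycin 0.194 mL; glycerol 3.093 mL; sodium chloride 0.345 g; casamino acids 2.337 g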